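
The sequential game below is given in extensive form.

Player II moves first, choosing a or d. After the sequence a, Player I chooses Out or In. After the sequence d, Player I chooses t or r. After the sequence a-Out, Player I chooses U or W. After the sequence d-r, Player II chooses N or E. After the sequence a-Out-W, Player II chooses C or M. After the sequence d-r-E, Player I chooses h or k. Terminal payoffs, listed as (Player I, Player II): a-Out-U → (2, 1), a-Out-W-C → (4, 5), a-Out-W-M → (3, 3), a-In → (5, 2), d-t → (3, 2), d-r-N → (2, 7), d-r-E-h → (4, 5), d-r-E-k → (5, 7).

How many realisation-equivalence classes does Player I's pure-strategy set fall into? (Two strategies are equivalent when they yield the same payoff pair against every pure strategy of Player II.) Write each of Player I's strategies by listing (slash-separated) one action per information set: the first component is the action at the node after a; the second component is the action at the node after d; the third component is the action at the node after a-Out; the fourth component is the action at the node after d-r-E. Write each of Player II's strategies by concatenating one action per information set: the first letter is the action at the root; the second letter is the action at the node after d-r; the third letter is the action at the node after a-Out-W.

9

Player I has 16 pure strategies: Out/t/U/h, Out/t/U/k, Out/t/W/h, Out/t/W/k, Out/r/U/h, Out/r/U/k, Out/r/W/h, Out/r/W/k, In/t/U/h, In/t/U/k, In/t/W/h, In/t/W/k, In/r/U/h, In/r/U/k, In/r/W/h, In/r/W/k. Columns: aNC, aNM, aEC, aEM, dNC, dNM, dEC, dEM.
{Out/t/U/h, Out/t/U/k} → row (2,1) (2,1) (2,1) (2,1) (3,2) (3,2) (3,2) (3,2)
{Out/t/W/h, Out/t/W/k} → row (4,5) (3,3) (4,5) (3,3) (3,2) (3,2) (3,2) (3,2)
{Out/r/U/h} → row (2,1) (2,1) (2,1) (2,1) (2,7) (2,7) (4,5) (4,5)
{Out/r/U/k} → row (2,1) (2,1) (2,1) (2,1) (2,7) (2,7) (5,7) (5,7)
{Out/r/W/h} → row (4,5) (3,3) (4,5) (3,3) (2,7) (2,7) (4,5) (4,5)
{Out/r/W/k} → row (4,5) (3,3) (4,5) (3,3) (2,7) (2,7) (5,7) (5,7)
{In/t/U/h, In/t/U/k, In/t/W/h, In/t/W/k} → row (5,2) (5,2) (5,2) (5,2) (3,2) (3,2) (3,2) (3,2)
{In/r/U/h, In/r/W/h} → row (5,2) (5,2) (5,2) (5,2) (2,7) (2,7) (4,5) (4,5)
{In/r/U/k, In/r/W/k} → row (5,2) (5,2) (5,2) (5,2) (2,7) (2,7) (5,7) (5,7)
That's 9 distinct rows out of 16 strategies.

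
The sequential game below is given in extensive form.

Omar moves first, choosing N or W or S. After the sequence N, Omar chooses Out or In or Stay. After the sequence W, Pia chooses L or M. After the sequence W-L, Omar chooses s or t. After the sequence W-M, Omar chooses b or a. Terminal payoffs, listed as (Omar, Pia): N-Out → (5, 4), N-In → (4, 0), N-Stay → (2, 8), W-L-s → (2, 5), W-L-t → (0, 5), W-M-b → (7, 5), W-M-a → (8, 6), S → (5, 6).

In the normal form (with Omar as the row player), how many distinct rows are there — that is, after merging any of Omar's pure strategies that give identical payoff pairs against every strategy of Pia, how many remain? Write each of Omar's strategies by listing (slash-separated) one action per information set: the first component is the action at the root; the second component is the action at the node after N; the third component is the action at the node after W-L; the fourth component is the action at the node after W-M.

8

Omar has 36 pure strategies: N/Out/s/b, N/Out/s/a, N/Out/t/b, N/Out/t/a, N/In/s/b, N/In/s/a, N/In/t/b, N/In/t/a, N/Stay/s/b, N/Stay/s/a, N/Stay/t/b, N/Stay/t/a, W/Out/s/b, W/Out/s/a, W/Out/t/b, W/Out/t/a, W/In/s/b, W/In/s/a, W/In/t/b, W/In/t/a, W/Stay/s/b, W/Stay/s/a, W/Stay/t/b, W/Stay/t/a, S/Out/s/b, S/Out/s/a, S/Out/t/b, S/Out/t/a, S/In/s/b, S/In/s/a, S/In/t/b, S/In/t/a, S/Stay/s/b, S/Stay/s/a, S/Stay/t/b, S/Stay/t/a. Columns: L, M.
{N/Out/s/b, N/Out/s/a, N/Out/t/b, N/Out/t/a} → row (5,4) (5,4)
{N/In/s/b, N/In/s/a, N/In/t/b, N/In/t/a} → row (4,0) (4,0)
{N/Stay/s/b, N/Stay/s/a, N/Stay/t/b, N/Stay/t/a} → row (2,8) (2,8)
{W/Out/s/b, W/In/s/b, W/Stay/s/b} → row (2,5) (7,5)
{W/Out/s/a, W/In/s/a, W/Stay/s/a} → row (2,5) (8,6)
{W/Out/t/b, W/In/t/b, W/Stay/t/b} → row (0,5) (7,5)
{W/Out/t/a, W/In/t/a, W/Stay/t/a} → row (0,5) (8,6)
{S/Out/s/b, S/Out/s/a, S/Out/t/b, S/Out/t/a, S/In/s/b, S/In/s/a, S/In/t/b, S/In/t/a, S/Stay/s/b, S/Stay/s/a, S/Stay/t/b, S/Stay/t/a} → row (5,6) (5,6)
That's 8 distinct rows out of 36 strategies.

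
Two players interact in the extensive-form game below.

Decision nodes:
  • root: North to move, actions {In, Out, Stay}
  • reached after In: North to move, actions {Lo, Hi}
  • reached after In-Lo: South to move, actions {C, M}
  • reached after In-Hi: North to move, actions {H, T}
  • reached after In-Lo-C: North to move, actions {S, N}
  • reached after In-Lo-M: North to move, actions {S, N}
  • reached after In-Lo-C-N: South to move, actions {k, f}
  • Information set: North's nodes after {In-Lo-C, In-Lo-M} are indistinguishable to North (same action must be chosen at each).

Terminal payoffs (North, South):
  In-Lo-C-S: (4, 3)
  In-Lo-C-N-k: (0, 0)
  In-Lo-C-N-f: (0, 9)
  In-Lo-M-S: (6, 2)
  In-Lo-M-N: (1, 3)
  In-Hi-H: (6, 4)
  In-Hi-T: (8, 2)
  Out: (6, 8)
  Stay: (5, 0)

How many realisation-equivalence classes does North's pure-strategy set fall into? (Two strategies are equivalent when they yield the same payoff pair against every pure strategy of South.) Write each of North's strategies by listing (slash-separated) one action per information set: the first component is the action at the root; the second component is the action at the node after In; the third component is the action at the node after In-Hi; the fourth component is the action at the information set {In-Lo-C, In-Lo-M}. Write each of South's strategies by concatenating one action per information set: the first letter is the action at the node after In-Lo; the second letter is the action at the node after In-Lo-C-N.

North has 24 pure strategies: In/Lo/H/S, In/Lo/H/N, In/Lo/T/S, In/Lo/T/N, In/Hi/H/S, In/Hi/H/N, In/Hi/T/S, In/Hi/T/N, Out/Lo/H/S, Out/Lo/H/N, Out/Lo/T/S, Out/Lo/T/N, Out/Hi/H/S, Out/Hi/H/N, Out/Hi/T/S, Out/Hi/T/N, Stay/Lo/H/S, Stay/Lo/H/N, Stay/Lo/T/S, Stay/Lo/T/N, Stay/Hi/H/S, Stay/Hi/H/N, Stay/Hi/T/S, Stay/Hi/T/N. Columns: Ck, Cf, Mk, Mf.
{In/Lo/H/S, In/Lo/T/S} → row (4,3) (4,3) (6,2) (6,2)
{In/Lo/H/N, In/Lo/T/N} → row (0,0) (0,9) (1,3) (1,3)
{In/Hi/H/S, In/Hi/H/N} → row (6,4) (6,4) (6,4) (6,4)
{In/Hi/T/S, In/Hi/T/N} → row (8,2) (8,2) (8,2) (8,2)
{Out/Lo/H/S, Out/Lo/H/N, Out/Lo/T/S, Out/Lo/T/N, Out/Hi/H/S, Out/Hi/H/N, Out/Hi/T/S, Out/Hi/T/N} → row (6,8) (6,8) (6,8) (6,8)
{Stay/Lo/H/S, Stay/Lo/H/N, Stay/Lo/T/S, Stay/Lo/T/N, Stay/Hi/H/S, Stay/Hi/H/N, Stay/Hi/T/S, Stay/Hi/T/N} → row (5,0) (5,0) (5,0) (5,0)
That's 6 distinct rows out of 24 strategies.

6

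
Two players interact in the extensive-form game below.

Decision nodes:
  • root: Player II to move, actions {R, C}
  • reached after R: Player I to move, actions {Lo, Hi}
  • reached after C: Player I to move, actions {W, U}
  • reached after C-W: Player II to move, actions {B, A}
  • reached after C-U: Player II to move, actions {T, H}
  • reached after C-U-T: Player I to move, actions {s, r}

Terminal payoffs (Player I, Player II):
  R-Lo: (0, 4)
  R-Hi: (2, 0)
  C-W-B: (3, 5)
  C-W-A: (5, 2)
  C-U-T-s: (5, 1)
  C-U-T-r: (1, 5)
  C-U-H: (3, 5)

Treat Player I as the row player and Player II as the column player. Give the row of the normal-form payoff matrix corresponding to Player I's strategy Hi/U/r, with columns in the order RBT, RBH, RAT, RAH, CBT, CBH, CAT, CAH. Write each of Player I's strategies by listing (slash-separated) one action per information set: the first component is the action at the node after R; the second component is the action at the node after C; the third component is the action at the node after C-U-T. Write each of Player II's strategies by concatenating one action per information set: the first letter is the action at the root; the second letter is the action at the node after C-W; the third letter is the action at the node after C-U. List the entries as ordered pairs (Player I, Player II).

(2,0) (2,0) (2,0) (2,0) (1,5) (3,5) (1,5) (3,5)

vs RBT: Player II plays R → Player I plays Hi at [R] → (2, 0)
vs RBH: Player II plays R → Player I plays Hi at [R] → (2, 0)
vs RAT: Player II plays R → Player I plays Hi at [R] → (2, 0)
vs RAH: Player II plays R → Player I plays Hi at [R] → (2, 0)
vs CBT: Player II plays C → Player I plays U at [C] → Player II plays T at [C-U] → Player I plays r at [C-U-T] → (1, 5)
vs CBH: Player II plays C → Player I plays U at [C] → Player II plays H at [C-U] → (3, 5)
vs CAT: Player II plays C → Player I plays U at [C] → Player II plays T at [C-U] → Player I plays r at [C-U-T] → (1, 5)
vs CAH: Player II plays C → Player I plays U at [C] → Player II plays H at [C-U] → (3, 5)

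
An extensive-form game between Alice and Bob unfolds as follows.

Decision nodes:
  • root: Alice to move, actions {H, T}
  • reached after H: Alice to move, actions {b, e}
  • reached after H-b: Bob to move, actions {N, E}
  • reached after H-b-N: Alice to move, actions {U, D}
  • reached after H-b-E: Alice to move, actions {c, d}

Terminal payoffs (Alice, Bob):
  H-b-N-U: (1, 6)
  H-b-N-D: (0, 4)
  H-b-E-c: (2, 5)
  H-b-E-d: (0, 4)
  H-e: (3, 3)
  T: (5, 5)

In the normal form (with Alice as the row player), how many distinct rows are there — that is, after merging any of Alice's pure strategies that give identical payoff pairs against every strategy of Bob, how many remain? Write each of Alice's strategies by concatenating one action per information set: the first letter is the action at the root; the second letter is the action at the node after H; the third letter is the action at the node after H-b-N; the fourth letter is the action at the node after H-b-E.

Alice has 16 pure strategies: HbUc, HbUd, HbDc, HbDd, HeUc, HeUd, HeDc, HeDd, TbUc, TbUd, TbDc, TbDd, TeUc, TeUd, TeDc, TeDd. Columns: N, E.
{HbUc} → row (1,6) (2,5)
{HbUd} → row (1,6) (0,4)
{HbDc} → row (0,4) (2,5)
{HbDd} → row (0,4) (0,4)
{HeUc, HeUd, HeDc, HeDd} → row (3,3) (3,3)
{TbUc, TbUd, TbDc, TbDd, TeUc, TeUd, TeDc, TeDd} → row (5,5) (5,5)
That's 6 distinct rows out of 16 strategies.

6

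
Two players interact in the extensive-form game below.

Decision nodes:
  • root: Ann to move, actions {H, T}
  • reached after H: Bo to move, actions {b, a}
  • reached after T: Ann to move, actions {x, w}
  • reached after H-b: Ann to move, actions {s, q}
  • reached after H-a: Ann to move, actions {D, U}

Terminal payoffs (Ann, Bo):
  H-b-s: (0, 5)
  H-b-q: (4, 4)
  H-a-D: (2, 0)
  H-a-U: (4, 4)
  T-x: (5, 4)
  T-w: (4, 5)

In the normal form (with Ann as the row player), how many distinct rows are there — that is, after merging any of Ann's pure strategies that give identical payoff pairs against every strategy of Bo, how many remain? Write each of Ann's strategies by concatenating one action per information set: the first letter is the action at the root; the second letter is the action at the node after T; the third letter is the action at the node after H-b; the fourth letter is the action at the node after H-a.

Ann has 16 pure strategies: HxsD, HxsU, HxqD, HxqU, HwsD, HwsU, HwqD, HwqU, TxsD, TxsU, TxqD, TxqU, TwsD, TwsU, TwqD, TwqU. Columns: b, a.
{HxsD, HwsD} → row (0,5) (2,0)
{HxsU, HwsU} → row (0,5) (4,4)
{HxqD, HwqD} → row (4,4) (2,0)
{HxqU, HwqU} → row (4,4) (4,4)
{TxsD, TxsU, TxqD, TxqU} → row (5,4) (5,4)
{TwsD, TwsU, TwqD, TwqU} → row (4,5) (4,5)
That's 6 distinct rows out of 16 strategies.

6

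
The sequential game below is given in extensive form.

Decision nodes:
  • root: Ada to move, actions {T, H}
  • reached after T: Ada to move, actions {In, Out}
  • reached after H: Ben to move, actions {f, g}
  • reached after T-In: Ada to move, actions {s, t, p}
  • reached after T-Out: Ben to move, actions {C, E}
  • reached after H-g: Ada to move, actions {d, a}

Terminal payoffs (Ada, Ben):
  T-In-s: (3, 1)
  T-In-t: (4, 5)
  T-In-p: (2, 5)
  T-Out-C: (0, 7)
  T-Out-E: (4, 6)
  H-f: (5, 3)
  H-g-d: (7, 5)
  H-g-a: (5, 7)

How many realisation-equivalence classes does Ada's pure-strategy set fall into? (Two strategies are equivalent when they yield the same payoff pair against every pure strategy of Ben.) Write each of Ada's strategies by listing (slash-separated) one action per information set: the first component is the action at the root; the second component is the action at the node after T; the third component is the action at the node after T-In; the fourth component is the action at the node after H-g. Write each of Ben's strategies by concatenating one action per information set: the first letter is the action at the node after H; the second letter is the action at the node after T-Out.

Ada has 24 pure strategies: T/In/s/d, T/In/s/a, T/In/t/d, T/In/t/a, T/In/p/d, T/In/p/a, T/Out/s/d, T/Out/s/a, T/Out/t/d, T/Out/t/a, T/Out/p/d, T/Out/p/a, H/In/s/d, H/In/s/a, H/In/t/d, H/In/t/a, H/In/p/d, H/In/p/a, H/Out/s/d, H/Out/s/a, H/Out/t/d, H/Out/t/a, H/Out/p/d, H/Out/p/a. Columns: fC, fE, gC, gE.
{T/In/s/d, T/In/s/a} → row (3,1) (3,1) (3,1) (3,1)
{T/In/t/d, T/In/t/a} → row (4,5) (4,5) (4,5) (4,5)
{T/In/p/d, T/In/p/a} → row (2,5) (2,5) (2,5) (2,5)
{T/Out/s/d, T/Out/s/a, T/Out/t/d, T/Out/t/a, T/Out/p/d, T/Out/p/a} → row (0,7) (4,6) (0,7) (4,6)
{H/In/s/d, H/In/t/d, H/In/p/d, H/Out/s/d, H/Out/t/d, H/Out/p/d} → row (5,3) (5,3) (7,5) (7,5)
{H/In/s/a, H/In/t/a, H/In/p/a, H/Out/s/a, H/Out/t/a, H/Out/p/a} → row (5,3) (5,3) (5,7) (5,7)
That's 6 distinct rows out of 24 strategies.

6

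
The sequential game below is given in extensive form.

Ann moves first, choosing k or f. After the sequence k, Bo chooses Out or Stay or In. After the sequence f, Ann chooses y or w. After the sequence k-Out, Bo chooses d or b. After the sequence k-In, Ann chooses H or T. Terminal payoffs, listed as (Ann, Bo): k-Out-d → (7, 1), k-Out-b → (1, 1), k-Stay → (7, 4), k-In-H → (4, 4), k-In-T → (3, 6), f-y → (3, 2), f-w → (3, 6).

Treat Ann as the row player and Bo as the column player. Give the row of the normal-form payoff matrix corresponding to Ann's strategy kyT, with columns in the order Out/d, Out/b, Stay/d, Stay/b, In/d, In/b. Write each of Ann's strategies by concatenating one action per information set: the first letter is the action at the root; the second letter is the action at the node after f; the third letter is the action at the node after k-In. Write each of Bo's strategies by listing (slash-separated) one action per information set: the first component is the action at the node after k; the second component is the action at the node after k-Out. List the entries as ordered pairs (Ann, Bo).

(7,1) (1,1) (7,4) (7,4) (3,6) (3,6)

vs Out/d: Ann plays k → Bo plays Out at [k] → Bo plays d at [k-Out] → (7, 1)
vs Out/b: Ann plays k → Bo plays Out at [k] → Bo plays b at [k-Out] → (1, 1)
vs Stay/d: Ann plays k → Bo plays Stay at [k] → (7, 4)
vs Stay/b: Ann plays k → Bo plays Stay at [k] → (7, 4)
vs In/d: Ann plays k → Bo plays In at [k] → Ann plays T at [k-In] → (3, 6)
vs In/b: Ann plays k → Bo plays In at [k] → Ann plays T at [k-In] → (3, 6)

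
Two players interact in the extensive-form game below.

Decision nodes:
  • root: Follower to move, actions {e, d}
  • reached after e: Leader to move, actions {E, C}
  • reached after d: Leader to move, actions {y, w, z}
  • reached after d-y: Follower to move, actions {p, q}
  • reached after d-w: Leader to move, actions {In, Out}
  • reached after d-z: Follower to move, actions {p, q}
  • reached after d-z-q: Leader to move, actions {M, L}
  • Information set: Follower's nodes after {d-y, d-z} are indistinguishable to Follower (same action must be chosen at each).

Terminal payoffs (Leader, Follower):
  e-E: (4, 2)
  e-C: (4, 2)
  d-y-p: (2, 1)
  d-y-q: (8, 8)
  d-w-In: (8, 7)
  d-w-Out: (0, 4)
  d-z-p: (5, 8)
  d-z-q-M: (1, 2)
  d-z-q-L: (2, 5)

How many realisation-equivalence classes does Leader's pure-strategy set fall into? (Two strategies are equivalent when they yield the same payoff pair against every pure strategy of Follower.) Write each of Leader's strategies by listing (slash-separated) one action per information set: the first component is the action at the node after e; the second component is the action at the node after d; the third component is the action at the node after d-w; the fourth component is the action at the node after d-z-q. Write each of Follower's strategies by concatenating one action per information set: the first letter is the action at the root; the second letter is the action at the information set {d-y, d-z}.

Leader has 24 pure strategies: E/y/In/M, E/y/In/L, E/y/Out/M, E/y/Out/L, E/w/In/M, E/w/In/L, E/w/Out/M, E/w/Out/L, E/z/In/M, E/z/In/L, E/z/Out/M, E/z/Out/L, C/y/In/M, C/y/In/L, C/y/Out/M, C/y/Out/L, C/w/In/M, C/w/In/L, C/w/Out/M, C/w/Out/L, C/z/In/M, C/z/In/L, C/z/Out/M, C/z/Out/L. Columns: ep, eq, dp, dq.
{E/y/In/M, E/y/In/L, E/y/Out/M, E/y/Out/L, C/y/In/M, C/y/In/L, C/y/Out/M, C/y/Out/L} → row (4,2) (4,2) (2,1) (8,8)
{E/w/In/M, E/w/In/L, C/w/In/M, C/w/In/L} → row (4,2) (4,2) (8,7) (8,7)
{E/w/Out/M, E/w/Out/L, C/w/Out/M, C/w/Out/L} → row (4,2) (4,2) (0,4) (0,4)
{E/z/In/M, E/z/Out/M, C/z/In/M, C/z/Out/M} → row (4,2) (4,2) (5,8) (1,2)
{E/z/In/L, E/z/Out/L, C/z/In/L, C/z/Out/L} → row (4,2) (4,2) (5,8) (2,5)
That's 5 distinct rows out of 24 strategies.

5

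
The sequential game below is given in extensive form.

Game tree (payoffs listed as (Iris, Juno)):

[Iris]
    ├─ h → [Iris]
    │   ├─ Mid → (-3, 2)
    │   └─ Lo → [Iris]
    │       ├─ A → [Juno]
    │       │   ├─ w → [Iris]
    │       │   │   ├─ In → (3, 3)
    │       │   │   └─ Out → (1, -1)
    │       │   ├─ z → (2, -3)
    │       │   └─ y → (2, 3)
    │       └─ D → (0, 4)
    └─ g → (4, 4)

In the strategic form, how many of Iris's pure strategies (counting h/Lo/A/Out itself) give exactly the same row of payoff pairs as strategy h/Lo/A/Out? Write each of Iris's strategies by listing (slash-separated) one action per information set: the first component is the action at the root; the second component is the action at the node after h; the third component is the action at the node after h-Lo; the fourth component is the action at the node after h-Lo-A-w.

Row for h/Lo/A/Out (columns w, z, y): (1,-1) (2,-3) (2,3).
Every one of Iris's information sets is on the play path for some reply by Juno when Iris follows h/Lo/A/Out.
Changing the action at any of them therefore changes at least one column, so only h/Lo/A/Out itself gives this row.

1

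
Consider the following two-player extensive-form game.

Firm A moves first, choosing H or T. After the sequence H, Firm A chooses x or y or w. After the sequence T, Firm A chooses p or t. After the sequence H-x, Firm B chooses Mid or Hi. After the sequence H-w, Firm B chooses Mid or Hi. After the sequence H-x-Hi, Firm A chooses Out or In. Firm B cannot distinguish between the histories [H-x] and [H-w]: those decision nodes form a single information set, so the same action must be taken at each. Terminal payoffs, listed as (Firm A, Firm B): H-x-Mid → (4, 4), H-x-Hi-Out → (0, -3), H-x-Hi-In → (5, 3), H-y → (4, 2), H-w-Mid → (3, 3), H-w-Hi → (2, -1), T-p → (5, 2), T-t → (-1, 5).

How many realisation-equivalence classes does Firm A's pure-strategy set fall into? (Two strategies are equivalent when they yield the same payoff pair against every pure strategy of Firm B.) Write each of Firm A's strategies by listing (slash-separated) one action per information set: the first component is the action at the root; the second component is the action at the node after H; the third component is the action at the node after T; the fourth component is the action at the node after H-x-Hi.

Firm A has 24 pure strategies: H/x/p/Out, H/x/p/In, H/x/t/Out, H/x/t/In, H/y/p/Out, H/y/p/In, H/y/t/Out, H/y/t/In, H/w/p/Out, H/w/p/In, H/w/t/Out, H/w/t/In, T/x/p/Out, T/x/p/In, T/x/t/Out, T/x/t/In, T/y/p/Out, T/y/p/In, T/y/t/Out, T/y/t/In, T/w/p/Out, T/w/p/In, T/w/t/Out, T/w/t/In. Columns: Mid, Hi.
{H/x/p/Out, H/x/t/Out} → row (4,4) (0,-3)
{H/x/p/In, H/x/t/In} → row (4,4) (5,3)
{H/y/p/Out, H/y/p/In, H/y/t/Out, H/y/t/In} → row (4,2) (4,2)
{H/w/p/Out, H/w/p/In, H/w/t/Out, H/w/t/In} → row (3,3) (2,-1)
{T/x/p/Out, T/x/p/In, T/y/p/Out, T/y/p/In, T/w/p/Out, T/w/p/In} → row (5,2) (5,2)
{T/x/t/Out, T/x/t/In, T/y/t/Out, T/y/t/In, T/w/t/Out, T/w/t/In} → row (-1,5) (-1,5)
That's 6 distinct rows out of 24 strategies.

6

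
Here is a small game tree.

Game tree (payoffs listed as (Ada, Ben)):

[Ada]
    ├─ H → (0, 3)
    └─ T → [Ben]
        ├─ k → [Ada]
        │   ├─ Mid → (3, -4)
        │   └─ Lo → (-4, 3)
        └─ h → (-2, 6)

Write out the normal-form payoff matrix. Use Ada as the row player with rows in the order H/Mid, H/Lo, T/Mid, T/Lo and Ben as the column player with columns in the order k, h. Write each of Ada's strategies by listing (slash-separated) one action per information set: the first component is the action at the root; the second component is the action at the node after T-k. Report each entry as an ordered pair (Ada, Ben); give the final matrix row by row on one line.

Row H/Mid: k→(0,3), h→(0,3)
Row H/Lo: k→(0,3), h→(0,3)
Row T/Mid: k→(3,-4), h→(-2,6)
Row T/Lo: k→(-4,3), h→(-2,6)

H/Mid: (0,3) (0,3) | H/Lo: (0,3) (0,3) | T/Mid: (3,-4) (-2,6) | T/Lo: (-4,3) (-2,6)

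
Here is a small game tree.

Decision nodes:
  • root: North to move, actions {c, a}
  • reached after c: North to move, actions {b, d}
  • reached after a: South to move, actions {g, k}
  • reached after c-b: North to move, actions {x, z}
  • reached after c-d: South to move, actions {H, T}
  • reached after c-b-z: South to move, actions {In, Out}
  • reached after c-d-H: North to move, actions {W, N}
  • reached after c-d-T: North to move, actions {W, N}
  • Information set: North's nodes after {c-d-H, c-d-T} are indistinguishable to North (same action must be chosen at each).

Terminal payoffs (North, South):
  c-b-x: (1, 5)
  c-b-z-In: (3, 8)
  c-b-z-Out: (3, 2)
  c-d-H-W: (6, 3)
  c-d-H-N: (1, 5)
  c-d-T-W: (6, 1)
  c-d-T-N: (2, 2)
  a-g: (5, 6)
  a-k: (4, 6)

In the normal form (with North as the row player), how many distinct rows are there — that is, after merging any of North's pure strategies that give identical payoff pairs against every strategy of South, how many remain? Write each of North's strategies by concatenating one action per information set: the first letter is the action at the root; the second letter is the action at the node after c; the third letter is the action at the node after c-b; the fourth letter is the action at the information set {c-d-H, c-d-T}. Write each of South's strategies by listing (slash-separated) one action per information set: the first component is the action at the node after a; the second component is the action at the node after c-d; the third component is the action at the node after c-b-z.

5

North has 16 pure strategies: cbxW, cbxN, cbzW, cbzN, cdxW, cdxN, cdzW, cdzN, abxW, abxN, abzW, abzN, adxW, adxN, adzW, adzN. Columns: g/H/In, g/H/Out, g/T/In, g/T/Out, k/H/In, k/H/Out, k/T/In, k/T/Out.
{cbxW, cbxN} → row (1,5) (1,5) (1,5) (1,5) (1,5) (1,5) (1,5) (1,5)
{cbzW, cbzN} → row (3,8) (3,2) (3,8) (3,2) (3,8) (3,2) (3,8) (3,2)
{cdxW, cdzW} → row (6,3) (6,3) (6,1) (6,1) (6,3) (6,3) (6,1) (6,1)
{cdxN, cdzN} → row (1,5) (1,5) (2,2) (2,2) (1,5) (1,5) (2,2) (2,2)
{abxW, abxN, abzW, abzN, adxW, adxN, adzW, adzN} → row (5,6) (5,6) (5,6) (5,6) (4,6) (4,6) (4,6) (4,6)
That's 5 distinct rows out of 16 strategies.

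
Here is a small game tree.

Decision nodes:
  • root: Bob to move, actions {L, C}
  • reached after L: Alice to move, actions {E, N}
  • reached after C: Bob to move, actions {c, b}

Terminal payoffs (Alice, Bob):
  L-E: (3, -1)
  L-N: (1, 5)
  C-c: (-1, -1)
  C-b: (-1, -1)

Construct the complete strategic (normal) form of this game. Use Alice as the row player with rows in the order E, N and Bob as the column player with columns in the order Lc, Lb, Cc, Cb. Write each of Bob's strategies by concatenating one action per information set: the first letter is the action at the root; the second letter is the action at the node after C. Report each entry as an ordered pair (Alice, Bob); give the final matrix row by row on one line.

           Lc       Lb       Cc       Cb
   E   (3,-1)   (3,-1)  (-1,-1)  (-1,-1)
   N    (1,5)    (1,5)  (-1,-1)  (-1,-1)

E: (3,-1) (3,-1) (-1,-1) (-1,-1) | N: (1,5) (1,5) (-1,-1) (-1,-1)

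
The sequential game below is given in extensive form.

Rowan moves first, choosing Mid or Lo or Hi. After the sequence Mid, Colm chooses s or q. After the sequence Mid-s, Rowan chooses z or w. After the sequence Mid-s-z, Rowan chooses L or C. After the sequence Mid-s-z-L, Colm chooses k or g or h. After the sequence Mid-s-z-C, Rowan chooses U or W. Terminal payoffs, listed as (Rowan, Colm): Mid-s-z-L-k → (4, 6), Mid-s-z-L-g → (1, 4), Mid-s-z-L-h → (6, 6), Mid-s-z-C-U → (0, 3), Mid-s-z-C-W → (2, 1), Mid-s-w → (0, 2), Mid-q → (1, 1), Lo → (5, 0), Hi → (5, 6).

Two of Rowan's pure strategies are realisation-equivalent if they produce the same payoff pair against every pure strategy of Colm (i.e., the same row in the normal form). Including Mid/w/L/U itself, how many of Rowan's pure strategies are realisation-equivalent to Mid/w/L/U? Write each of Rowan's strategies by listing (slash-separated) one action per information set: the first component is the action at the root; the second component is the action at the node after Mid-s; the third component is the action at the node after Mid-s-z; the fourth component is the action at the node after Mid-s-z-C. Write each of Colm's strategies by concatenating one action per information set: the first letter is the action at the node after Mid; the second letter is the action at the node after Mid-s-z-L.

Row for Mid/w/L/U (columns sk, sg, sh, qk, qg, qh): (0,2) (0,2) (0,2) (1,1) (1,1) (1,1).
Under Mid/w/L/U, Rowan's choice at the node after Mid-s-z and at the node after Mid-s-z-C can never be reached regardless of what Colm does, so varying those choices leaves every outcome unchanged.
Holding the reachable choices fixed and varying the unreachable ones freely already gives 2 × 2 = 4 equivalent strategies.
No other strategy reproduces this row, so those 4 are the full class: Mid/w/L/U, Mid/w/L/W, Mid/w/C/U, Mid/w/C/W.

4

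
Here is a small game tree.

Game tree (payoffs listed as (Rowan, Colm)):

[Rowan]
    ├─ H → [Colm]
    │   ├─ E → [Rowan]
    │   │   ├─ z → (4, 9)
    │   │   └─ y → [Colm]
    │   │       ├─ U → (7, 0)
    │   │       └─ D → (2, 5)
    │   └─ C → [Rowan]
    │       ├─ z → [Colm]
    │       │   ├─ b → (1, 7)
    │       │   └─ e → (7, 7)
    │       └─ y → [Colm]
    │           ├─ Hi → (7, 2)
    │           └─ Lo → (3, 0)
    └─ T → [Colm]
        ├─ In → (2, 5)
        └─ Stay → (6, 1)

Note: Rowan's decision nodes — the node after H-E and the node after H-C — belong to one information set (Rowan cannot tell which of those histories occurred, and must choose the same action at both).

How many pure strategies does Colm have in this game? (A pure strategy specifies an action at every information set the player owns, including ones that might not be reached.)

Colm owns the node after H with actions {E, C} — two choices.
Colm owns the node after T with actions {In, Stay} — two choices.
Colm owns the node after H-E-y with actions {U, D} — two choices.
Colm owns the node after H-C-z with actions {b, e} — two choices.
Colm owns the node after H-C-y with actions {Hi, Lo} — two choices.
A pure strategy fixes one action at each information set independently, so the count is the product 2 × 2 × 2 × 2 × 2 = 32.
(For reference, Rowan has 4 pure strategies, giving a 32×4 normal-form matrix.)

32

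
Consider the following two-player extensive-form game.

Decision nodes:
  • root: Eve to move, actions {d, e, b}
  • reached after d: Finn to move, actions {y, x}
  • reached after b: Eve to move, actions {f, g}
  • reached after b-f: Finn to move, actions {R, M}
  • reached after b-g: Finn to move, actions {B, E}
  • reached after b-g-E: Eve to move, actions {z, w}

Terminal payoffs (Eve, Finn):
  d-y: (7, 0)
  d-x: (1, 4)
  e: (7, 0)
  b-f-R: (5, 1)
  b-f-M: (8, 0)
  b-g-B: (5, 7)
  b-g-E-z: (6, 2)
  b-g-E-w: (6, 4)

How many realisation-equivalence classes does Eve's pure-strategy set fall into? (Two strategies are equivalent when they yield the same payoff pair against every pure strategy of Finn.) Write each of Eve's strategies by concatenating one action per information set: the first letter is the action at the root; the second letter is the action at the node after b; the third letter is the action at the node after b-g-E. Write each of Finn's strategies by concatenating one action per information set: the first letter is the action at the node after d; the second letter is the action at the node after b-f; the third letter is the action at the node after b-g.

Eve has 12 pure strategies: dfz, dfw, dgz, dgw, efz, efw, egz, egw, bfz, bfw, bgz, bgw. Columns: yRB, yRE, yMB, yME, xRB, xRE, xMB, xME.
{dfz, dfw, dgz, dgw} → row (7,0) (7,0) (7,0) (7,0) (1,4) (1,4) (1,4) (1,4)
{efz, efw, egz, egw} → row (7,0) (7,0) (7,0) (7,0) (7,0) (7,0) (7,0) (7,0)
{bfz, bfw} → row (5,1) (5,1) (8,0) (8,0) (5,1) (5,1) (8,0) (8,0)
{bgz} → row (5,7) (6,2) (5,7) (6,2) (5,7) (6,2) (5,7) (6,2)
{bgw} → row (5,7) (6,4) (5,7) (6,4) (5,7) (6,4) (5,7) (6,4)
That's 5 distinct rows out of 12 strategies.

5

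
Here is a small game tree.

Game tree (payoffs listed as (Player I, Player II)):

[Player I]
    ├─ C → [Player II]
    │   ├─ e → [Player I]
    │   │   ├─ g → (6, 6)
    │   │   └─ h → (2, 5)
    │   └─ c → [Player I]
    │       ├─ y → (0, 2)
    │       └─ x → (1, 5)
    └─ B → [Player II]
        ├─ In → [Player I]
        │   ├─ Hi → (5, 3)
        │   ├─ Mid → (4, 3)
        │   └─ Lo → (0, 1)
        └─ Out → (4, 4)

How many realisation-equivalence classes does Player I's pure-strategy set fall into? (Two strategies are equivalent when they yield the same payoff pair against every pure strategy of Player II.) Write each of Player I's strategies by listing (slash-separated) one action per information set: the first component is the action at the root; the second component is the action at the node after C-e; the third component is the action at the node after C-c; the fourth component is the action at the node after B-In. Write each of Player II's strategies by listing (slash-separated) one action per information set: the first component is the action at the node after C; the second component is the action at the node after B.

Player I has 24 pure strategies: C/g/y/Hi, C/g/y/Mid, C/g/y/Lo, C/g/x/Hi, C/g/x/Mid, C/g/x/Lo, C/h/y/Hi, C/h/y/Mid, C/h/y/Lo, C/h/x/Hi, C/h/x/Mid, C/h/x/Lo, B/g/y/Hi, B/g/y/Mid, B/g/y/Lo, B/g/x/Hi, B/g/x/Mid, B/g/x/Lo, B/h/y/Hi, B/h/y/Mid, B/h/y/Lo, B/h/x/Hi, B/h/x/Mid, B/h/x/Lo. Columns: e/In, e/Out, c/In, c/Out.
{C/g/y/Hi, C/g/y/Mid, C/g/y/Lo} → row (6,6) (6,6) (0,2) (0,2)
{C/g/x/Hi, C/g/x/Mid, C/g/x/Lo} → row (6,6) (6,6) (1,5) (1,5)
{C/h/y/Hi, C/h/y/Mid, C/h/y/Lo} → row (2,5) (2,5) (0,2) (0,2)
{C/h/x/Hi, C/h/x/Mid, C/h/x/Lo} → row (2,5) (2,5) (1,5) (1,5)
{B/g/y/Hi, B/g/x/Hi, B/h/y/Hi, B/h/x/Hi} → row (5,3) (4,4) (5,3) (4,4)
{B/g/y/Mid, B/g/x/Mid, B/h/y/Mid, B/h/x/Mid} → row (4,3) (4,4) (4,3) (4,4)
{B/g/y/Lo, B/g/x/Lo, B/h/y/Lo, B/h/x/Lo} → row (0,1) (4,4) (0,1) (4,4)
That's 7 distinct rows out of 24 strategies.

7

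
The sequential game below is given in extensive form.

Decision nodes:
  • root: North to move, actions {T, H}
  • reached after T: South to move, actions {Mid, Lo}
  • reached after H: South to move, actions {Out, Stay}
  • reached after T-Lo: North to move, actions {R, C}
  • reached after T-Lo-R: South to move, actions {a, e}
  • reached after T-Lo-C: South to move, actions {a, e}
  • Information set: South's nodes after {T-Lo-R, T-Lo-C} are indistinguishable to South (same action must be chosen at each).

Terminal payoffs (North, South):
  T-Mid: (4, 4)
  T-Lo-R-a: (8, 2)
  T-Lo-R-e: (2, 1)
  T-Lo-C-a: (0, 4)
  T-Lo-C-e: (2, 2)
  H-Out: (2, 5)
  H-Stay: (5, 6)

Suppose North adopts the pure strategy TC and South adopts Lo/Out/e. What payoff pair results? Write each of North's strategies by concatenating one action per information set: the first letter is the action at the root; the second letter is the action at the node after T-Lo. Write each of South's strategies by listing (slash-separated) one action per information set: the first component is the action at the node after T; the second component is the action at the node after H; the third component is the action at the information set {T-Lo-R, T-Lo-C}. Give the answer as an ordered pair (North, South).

Trace the play path from the root:
  North plays T
  South plays Lo at [T]
  North plays C at [T-Lo]
  South plays e at [T-Lo-C]
→ terminal payoff (2, 2).
(South's choice at the node after H is never reached on this path, so it doesn't affect the outcome.)

(2, 2)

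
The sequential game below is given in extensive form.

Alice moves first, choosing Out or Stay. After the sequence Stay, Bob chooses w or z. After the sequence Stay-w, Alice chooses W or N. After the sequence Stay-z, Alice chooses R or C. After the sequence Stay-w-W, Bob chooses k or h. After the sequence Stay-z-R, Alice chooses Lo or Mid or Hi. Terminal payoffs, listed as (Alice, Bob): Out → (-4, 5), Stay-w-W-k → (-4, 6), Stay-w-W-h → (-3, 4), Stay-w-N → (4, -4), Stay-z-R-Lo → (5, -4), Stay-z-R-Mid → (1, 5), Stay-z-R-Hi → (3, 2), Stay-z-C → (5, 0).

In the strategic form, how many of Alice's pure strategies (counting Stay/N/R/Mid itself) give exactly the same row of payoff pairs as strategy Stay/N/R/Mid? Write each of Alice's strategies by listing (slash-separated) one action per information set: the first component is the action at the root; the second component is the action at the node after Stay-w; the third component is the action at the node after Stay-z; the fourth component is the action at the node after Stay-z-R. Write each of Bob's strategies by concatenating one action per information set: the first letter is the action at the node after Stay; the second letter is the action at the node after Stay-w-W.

1

Row for Stay/N/R/Mid (columns wk, wh, zk, zh): (4,-4) (4,-4) (1,5) (1,5).
Every one of Alice's information sets is on the play path for some reply by Bob when Alice follows Stay/N/R/Mid.
Changing the action at any of them therefore changes at least one column, so only Stay/N/R/Mid itself gives this row.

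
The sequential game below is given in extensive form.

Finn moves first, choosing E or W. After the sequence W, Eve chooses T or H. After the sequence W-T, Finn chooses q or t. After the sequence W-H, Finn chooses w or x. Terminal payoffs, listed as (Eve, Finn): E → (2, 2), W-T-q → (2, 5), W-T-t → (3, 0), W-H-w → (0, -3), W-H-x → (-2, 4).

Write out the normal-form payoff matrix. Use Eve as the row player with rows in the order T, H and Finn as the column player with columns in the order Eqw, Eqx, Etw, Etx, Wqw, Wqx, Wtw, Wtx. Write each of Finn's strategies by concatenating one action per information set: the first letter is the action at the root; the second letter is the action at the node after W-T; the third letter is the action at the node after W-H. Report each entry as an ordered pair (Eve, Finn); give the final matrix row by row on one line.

T: (2,2) (2,2) (2,2) (2,2) (2,5) (2,5) (3,0) (3,0) | H: (2,2) (2,2) (2,2) (2,2) (0,-3) (-2,4) (0,-3) (-2,4)

Row T: Eqw→(2,2), Eqx→(2,2), Etw→(2,2), Etx→(2,2), Wqw→(2,5), Wqx→(2,5), Wtw→(3,0), Wtx→(3,0)
Row H: Eqw→(2,2), Eqx→(2,2), Etw→(2,2), Etx→(2,2), Wqw→(0,-3), Wqx→(-2,4), Wtw→(0,-3), Wtx→(-2,4)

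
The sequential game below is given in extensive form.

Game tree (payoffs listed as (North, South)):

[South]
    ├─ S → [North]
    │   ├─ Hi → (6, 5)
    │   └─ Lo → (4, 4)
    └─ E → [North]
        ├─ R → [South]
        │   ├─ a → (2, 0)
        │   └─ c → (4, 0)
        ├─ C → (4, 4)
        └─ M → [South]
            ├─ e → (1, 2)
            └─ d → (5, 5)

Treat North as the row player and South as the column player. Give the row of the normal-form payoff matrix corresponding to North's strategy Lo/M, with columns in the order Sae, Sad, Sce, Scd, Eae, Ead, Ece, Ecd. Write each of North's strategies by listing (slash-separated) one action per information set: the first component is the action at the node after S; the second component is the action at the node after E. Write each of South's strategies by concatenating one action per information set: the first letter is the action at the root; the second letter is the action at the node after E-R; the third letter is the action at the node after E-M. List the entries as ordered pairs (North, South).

(4,4) (4,4) (4,4) (4,4) (1,2) (5,5) (1,2) (5,5)

vs Sae: South plays S → North plays Lo at [S] → (4, 4)
vs Sad: South plays S → North plays Lo at [S] → (4, 4)
vs Sce: South plays S → North plays Lo at [S] → (4, 4)
vs Scd: South plays S → North plays Lo at [S] → (4, 4)
vs Eae: South plays E → North plays M at [E] → South plays e at [E-M] → (1, 2)
vs Ead: South plays E → North plays M at [E] → South plays d at [E-M] → (5, 5)
vs Ece: South plays E → North plays M at [E] → South plays e at [E-M] → (1, 2)
vs Ecd: South plays E → North plays M at [E] → South plays d at [E-M] → (5, 5)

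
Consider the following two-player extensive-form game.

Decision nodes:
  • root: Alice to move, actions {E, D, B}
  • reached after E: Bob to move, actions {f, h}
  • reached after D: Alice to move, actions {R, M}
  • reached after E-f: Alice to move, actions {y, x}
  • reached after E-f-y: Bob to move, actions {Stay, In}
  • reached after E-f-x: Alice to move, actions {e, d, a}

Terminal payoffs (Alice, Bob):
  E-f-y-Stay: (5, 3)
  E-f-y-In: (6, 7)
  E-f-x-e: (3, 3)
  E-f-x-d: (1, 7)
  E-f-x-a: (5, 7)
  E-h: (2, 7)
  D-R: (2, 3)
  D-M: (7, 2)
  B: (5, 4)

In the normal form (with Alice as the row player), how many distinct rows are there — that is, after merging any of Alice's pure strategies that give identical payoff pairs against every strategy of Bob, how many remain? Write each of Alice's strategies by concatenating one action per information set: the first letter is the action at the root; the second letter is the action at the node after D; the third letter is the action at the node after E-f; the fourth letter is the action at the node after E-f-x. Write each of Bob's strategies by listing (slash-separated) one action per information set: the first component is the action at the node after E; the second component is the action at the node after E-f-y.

Alice has 36 pure strategies: ERye, ERyd, ERya, ERxe, ERxd, ERxa, EMye, EMyd, EMya, EMxe, EMxd, EMxa, DRye, DRyd, DRya, DRxe, DRxd, DRxa, DMye, DMyd, DMya, DMxe, DMxd, DMxa, BRye, BRyd, BRya, BRxe, BRxd, BRxa, BMye, BMyd, BMya, BMxe, BMxd, BMxa. Columns: f/Stay, f/In, h/Stay, h/In.
{ERye, ERyd, ERya, EMye, EMyd, EMya} → row (5,3) (6,7) (2,7) (2,7)
{ERxe, EMxe} → row (3,3) (3,3) (2,7) (2,7)
{ERxd, EMxd} → row (1,7) (1,7) (2,7) (2,7)
{ERxa, EMxa} → row (5,7) (5,7) (2,7) (2,7)
{DRye, DRyd, DRya, DRxe, DRxd, DRxa} → row (2,3) (2,3) (2,3) (2,3)
{DMye, DMyd, DMya, DMxe, DMxd, DMxa} → row (7,2) (7,2) (7,2) (7,2)
{BRye, BRyd, BRya, BRxe, BRxd, BRxa, BMye, BMyd, BMya, BMxe, BMxd, BMxa} → row (5,4) (5,4) (5,4) (5,4)
That's 7 distinct rows out of 36 strategies.

7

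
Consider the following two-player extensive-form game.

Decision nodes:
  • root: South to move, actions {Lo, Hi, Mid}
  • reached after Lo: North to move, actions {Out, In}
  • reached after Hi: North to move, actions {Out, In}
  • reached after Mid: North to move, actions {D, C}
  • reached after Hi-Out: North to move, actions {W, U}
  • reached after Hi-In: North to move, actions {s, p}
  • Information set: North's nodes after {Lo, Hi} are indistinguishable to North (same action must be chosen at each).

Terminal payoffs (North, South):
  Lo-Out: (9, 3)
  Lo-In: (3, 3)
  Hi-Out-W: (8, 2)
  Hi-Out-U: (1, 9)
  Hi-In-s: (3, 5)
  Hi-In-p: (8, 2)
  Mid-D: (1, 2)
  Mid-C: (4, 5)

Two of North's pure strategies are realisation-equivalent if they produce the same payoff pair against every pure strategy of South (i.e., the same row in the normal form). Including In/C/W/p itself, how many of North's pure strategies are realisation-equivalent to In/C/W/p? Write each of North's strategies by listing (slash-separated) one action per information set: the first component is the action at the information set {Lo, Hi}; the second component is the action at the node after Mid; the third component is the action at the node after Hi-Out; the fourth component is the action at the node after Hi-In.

2

Row for In/C/W/p (columns Lo, Hi, Mid): (3,3) (8,2) (4,5).
Under In/C/W/p, North's choice at the node after Hi-Out can never be reached regardless of what South does, so varying those choices leaves every outcome unchanged.
Holding the reachable choices fixed and varying the unreachable one freely already gives 2 equivalent strategies.
No other strategy reproduces this row, so those 2 are the full class: In/C/W/p, In/C/U/p.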